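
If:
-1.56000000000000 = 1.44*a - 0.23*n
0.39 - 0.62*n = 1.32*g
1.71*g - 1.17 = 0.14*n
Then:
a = -1.20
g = 0.63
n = -0.70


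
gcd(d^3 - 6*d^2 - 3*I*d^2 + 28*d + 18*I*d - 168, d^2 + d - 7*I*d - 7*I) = d - 7*I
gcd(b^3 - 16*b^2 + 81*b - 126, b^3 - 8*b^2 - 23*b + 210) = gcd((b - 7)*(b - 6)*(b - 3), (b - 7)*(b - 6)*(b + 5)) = b^2 - 13*b + 42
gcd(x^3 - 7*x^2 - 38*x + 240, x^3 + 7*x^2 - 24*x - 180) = x^2 + x - 30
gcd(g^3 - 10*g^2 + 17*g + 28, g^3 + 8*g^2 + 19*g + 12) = g + 1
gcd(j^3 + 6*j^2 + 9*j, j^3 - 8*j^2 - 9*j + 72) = j + 3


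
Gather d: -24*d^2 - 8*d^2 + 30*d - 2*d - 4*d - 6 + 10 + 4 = -32*d^2 + 24*d + 8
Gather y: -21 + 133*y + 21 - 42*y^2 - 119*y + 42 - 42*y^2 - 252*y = -84*y^2 - 238*y + 42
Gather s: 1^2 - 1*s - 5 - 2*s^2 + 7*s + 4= -2*s^2 + 6*s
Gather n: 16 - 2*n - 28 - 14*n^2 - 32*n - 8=-14*n^2 - 34*n - 20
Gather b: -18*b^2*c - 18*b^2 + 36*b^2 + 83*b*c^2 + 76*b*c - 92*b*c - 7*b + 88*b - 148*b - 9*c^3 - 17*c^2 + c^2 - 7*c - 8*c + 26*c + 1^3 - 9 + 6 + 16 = b^2*(18 - 18*c) + b*(83*c^2 - 16*c - 67) - 9*c^3 - 16*c^2 + 11*c + 14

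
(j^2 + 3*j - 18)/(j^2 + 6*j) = (j - 3)/j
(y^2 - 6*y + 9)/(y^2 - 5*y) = (y^2 - 6*y + 9)/(y*(y - 5))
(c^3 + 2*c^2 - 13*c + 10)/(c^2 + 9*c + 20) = (c^2 - 3*c + 2)/(c + 4)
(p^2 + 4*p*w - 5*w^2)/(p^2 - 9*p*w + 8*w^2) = (p + 5*w)/(p - 8*w)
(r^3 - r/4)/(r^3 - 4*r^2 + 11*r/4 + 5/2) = r*(2*r - 1)/(2*r^2 - 9*r + 10)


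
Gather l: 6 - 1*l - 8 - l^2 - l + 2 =-l^2 - 2*l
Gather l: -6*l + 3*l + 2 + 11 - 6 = 7 - 3*l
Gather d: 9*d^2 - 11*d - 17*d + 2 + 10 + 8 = 9*d^2 - 28*d + 20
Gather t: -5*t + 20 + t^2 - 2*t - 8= t^2 - 7*t + 12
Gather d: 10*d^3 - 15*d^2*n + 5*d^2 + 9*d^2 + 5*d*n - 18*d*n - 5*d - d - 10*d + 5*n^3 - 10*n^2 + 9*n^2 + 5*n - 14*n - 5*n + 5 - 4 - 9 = 10*d^3 + d^2*(14 - 15*n) + d*(-13*n - 16) + 5*n^3 - n^2 - 14*n - 8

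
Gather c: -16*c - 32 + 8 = -16*c - 24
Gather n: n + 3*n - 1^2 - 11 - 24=4*n - 36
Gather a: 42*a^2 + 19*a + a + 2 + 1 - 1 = 42*a^2 + 20*a + 2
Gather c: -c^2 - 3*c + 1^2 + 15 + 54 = -c^2 - 3*c + 70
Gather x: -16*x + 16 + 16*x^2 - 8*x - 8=16*x^2 - 24*x + 8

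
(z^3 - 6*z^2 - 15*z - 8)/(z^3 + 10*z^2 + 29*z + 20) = (z^2 - 7*z - 8)/(z^2 + 9*z + 20)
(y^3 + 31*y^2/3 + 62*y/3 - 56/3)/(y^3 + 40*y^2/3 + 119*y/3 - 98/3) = (y + 4)/(y + 7)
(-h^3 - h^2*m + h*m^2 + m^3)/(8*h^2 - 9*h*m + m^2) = (-h^2 - 2*h*m - m^2)/(8*h - m)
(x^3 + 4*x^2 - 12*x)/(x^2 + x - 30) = x*(x - 2)/(x - 5)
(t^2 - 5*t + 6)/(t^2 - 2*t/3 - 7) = 3*(t - 2)/(3*t + 7)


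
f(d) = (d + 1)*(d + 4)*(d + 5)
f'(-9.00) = 92.00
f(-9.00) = -160.00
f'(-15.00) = 404.00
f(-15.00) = -1540.00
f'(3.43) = 132.89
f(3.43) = 277.47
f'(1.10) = 54.63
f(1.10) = 65.33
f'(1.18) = 56.78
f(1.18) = 69.79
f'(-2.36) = -1.49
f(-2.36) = -5.89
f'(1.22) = 57.87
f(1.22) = 72.08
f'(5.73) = 242.10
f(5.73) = 702.63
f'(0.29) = 35.05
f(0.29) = 29.28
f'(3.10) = 119.83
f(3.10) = 235.79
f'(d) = (d + 1)*(d + 4) + (d + 1)*(d + 5) + (d + 4)*(d + 5)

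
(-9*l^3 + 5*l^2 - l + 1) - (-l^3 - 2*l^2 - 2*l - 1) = -8*l^3 + 7*l^2 + l + 2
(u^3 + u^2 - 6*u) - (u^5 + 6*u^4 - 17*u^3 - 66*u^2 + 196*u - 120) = -u^5 - 6*u^4 + 18*u^3 + 67*u^2 - 202*u + 120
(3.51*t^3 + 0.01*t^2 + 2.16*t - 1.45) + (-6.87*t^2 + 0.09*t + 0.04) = 3.51*t^3 - 6.86*t^2 + 2.25*t - 1.41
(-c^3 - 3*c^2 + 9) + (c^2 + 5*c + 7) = -c^3 - 2*c^2 + 5*c + 16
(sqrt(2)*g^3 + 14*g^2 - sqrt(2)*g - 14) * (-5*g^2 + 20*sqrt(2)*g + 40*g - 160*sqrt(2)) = -5*sqrt(2)*g^5 - 30*g^4 + 40*sqrt(2)*g^4 + 240*g^3 + 285*sqrt(2)*g^3 - 2280*sqrt(2)*g^2 + 30*g^2 - 280*sqrt(2)*g - 240*g + 2240*sqrt(2)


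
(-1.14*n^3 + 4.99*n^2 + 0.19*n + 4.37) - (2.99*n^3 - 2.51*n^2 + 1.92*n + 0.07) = -4.13*n^3 + 7.5*n^2 - 1.73*n + 4.3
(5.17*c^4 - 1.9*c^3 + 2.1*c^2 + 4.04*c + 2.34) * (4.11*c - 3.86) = 21.2487*c^5 - 27.7652*c^4 + 15.965*c^3 + 8.4984*c^2 - 5.977*c - 9.0324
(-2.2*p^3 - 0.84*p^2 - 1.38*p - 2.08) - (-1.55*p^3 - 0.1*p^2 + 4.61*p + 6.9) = -0.65*p^3 - 0.74*p^2 - 5.99*p - 8.98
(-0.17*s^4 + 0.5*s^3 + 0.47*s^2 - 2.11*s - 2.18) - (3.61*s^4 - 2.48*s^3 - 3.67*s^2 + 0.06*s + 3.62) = -3.78*s^4 + 2.98*s^3 + 4.14*s^2 - 2.17*s - 5.8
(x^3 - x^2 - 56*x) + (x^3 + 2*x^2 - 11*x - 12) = 2*x^3 + x^2 - 67*x - 12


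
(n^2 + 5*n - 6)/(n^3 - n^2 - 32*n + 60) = (n - 1)/(n^2 - 7*n + 10)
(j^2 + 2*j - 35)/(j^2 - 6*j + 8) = (j^2 + 2*j - 35)/(j^2 - 6*j + 8)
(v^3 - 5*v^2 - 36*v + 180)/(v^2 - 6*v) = v + 1 - 30/v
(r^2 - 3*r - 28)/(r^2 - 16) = (r - 7)/(r - 4)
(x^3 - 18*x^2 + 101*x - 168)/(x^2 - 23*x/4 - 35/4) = 4*(x^2 - 11*x + 24)/(4*x + 5)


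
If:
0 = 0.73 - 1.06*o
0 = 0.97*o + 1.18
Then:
No Solution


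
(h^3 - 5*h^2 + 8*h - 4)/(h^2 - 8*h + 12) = (h^2 - 3*h + 2)/(h - 6)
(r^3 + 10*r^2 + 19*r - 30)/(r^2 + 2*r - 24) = (r^2 + 4*r - 5)/(r - 4)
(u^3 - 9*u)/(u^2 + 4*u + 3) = u*(u - 3)/(u + 1)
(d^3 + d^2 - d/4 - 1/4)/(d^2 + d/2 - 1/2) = d + 1/2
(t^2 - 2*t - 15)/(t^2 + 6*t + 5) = (t^2 - 2*t - 15)/(t^2 + 6*t + 5)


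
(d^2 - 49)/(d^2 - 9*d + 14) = (d + 7)/(d - 2)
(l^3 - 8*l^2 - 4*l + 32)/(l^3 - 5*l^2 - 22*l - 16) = (l - 2)/(l + 1)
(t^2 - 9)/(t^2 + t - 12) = (t + 3)/(t + 4)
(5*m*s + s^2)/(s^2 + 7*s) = (5*m + s)/(s + 7)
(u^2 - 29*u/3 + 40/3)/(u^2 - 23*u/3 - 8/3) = (3*u - 5)/(3*u + 1)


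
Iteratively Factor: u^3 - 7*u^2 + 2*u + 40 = (u - 5)*(u^2 - 2*u - 8) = (u - 5)*(u - 4)*(u + 2)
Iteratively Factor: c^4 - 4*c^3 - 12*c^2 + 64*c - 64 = (c - 2)*(c^3 - 2*c^2 - 16*c + 32) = (c - 4)*(c - 2)*(c^2 + 2*c - 8) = (c - 4)*(c - 2)*(c + 4)*(c - 2)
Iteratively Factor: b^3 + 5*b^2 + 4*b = (b)*(b^2 + 5*b + 4) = b*(b + 1)*(b + 4)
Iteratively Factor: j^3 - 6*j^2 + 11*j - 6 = (j - 3)*(j^2 - 3*j + 2) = (j - 3)*(j - 1)*(j - 2)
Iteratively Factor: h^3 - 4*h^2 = (h)*(h^2 - 4*h) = h^2*(h - 4)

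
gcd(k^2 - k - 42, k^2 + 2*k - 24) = k + 6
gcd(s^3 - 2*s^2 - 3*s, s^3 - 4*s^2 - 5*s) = s^2 + s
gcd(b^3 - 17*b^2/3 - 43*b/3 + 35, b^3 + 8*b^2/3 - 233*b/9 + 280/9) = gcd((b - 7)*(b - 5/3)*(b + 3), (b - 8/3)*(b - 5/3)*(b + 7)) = b - 5/3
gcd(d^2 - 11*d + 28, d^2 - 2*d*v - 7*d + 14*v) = d - 7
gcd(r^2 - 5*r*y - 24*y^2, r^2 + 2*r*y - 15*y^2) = 1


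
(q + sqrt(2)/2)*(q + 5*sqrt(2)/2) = q^2 + 3*sqrt(2)*q + 5/2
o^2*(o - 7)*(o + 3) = o^4 - 4*o^3 - 21*o^2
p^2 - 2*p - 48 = (p - 8)*(p + 6)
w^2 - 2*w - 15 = (w - 5)*(w + 3)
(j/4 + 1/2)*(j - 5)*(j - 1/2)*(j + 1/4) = j^4/4 - 13*j^3/16 - 75*j^2/32 + 23*j/32 + 5/16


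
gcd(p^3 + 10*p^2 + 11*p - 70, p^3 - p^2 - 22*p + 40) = p^2 + 3*p - 10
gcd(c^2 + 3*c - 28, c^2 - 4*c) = c - 4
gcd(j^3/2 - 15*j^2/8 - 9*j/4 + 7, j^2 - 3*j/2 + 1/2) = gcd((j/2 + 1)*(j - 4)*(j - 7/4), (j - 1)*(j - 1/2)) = 1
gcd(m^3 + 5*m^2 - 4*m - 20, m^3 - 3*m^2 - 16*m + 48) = 1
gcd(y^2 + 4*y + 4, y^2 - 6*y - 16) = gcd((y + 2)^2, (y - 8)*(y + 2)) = y + 2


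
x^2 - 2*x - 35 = (x - 7)*(x + 5)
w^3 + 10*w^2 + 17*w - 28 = (w - 1)*(w + 4)*(w + 7)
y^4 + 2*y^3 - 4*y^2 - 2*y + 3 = (y - 1)^2*(y + 1)*(y + 3)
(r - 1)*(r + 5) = r^2 + 4*r - 5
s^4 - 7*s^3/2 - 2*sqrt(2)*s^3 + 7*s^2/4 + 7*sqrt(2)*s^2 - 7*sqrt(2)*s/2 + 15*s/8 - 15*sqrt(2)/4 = (s - 5/2)*(s - 3/2)*(s + 1/2)*(s - 2*sqrt(2))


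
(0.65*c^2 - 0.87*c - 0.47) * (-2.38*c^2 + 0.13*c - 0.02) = -1.547*c^4 + 2.1551*c^3 + 0.9925*c^2 - 0.0437*c + 0.0094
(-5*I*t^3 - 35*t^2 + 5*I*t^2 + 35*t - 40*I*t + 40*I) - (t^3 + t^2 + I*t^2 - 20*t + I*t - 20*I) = -t^3 - 5*I*t^3 - 36*t^2 + 4*I*t^2 + 55*t - 41*I*t + 60*I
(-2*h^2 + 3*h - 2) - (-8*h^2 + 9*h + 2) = 6*h^2 - 6*h - 4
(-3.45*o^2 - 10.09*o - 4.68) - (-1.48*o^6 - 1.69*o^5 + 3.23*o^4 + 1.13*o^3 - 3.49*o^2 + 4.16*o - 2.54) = 1.48*o^6 + 1.69*o^5 - 3.23*o^4 - 1.13*o^3 + 0.04*o^2 - 14.25*o - 2.14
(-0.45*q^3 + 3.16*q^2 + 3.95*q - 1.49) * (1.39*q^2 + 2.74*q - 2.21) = -0.6255*q^5 + 3.1594*q^4 + 15.1434*q^3 + 1.7683*q^2 - 12.8121*q + 3.2929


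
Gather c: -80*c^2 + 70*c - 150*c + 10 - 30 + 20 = -80*c^2 - 80*c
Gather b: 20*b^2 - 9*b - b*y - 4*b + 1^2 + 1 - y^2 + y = 20*b^2 + b*(-y - 13) - y^2 + y + 2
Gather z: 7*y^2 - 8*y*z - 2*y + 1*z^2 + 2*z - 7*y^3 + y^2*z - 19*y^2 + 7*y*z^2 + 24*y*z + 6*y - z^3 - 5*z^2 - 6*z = -7*y^3 - 12*y^2 + 4*y - z^3 + z^2*(7*y - 4) + z*(y^2 + 16*y - 4)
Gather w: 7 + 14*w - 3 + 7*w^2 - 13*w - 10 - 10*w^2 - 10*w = -3*w^2 - 9*w - 6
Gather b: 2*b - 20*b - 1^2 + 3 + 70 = 72 - 18*b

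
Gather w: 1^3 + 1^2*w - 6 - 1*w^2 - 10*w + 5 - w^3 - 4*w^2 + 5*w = -w^3 - 5*w^2 - 4*w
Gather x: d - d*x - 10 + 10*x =d + x*(10 - d) - 10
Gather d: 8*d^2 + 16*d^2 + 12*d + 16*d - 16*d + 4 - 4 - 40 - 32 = 24*d^2 + 12*d - 72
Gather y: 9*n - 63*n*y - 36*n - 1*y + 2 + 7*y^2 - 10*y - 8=-27*n + 7*y^2 + y*(-63*n - 11) - 6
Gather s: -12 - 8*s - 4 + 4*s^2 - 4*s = 4*s^2 - 12*s - 16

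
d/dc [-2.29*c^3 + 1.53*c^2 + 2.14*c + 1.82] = -6.87*c^2 + 3.06*c + 2.14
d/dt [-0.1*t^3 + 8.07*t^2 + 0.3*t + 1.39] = -0.3*t^2 + 16.14*t + 0.3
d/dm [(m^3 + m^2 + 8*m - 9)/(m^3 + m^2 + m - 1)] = (-14*m^3 + 17*m^2 + 16*m + 1)/(m^6 + 2*m^5 + 3*m^4 - m^2 - 2*m + 1)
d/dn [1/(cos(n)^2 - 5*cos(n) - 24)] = (2*cos(n) - 5)*sin(n)/(sin(n)^2 + 5*cos(n) + 23)^2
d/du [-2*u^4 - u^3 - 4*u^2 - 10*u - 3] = -8*u^3 - 3*u^2 - 8*u - 10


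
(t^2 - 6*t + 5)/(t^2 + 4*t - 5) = (t - 5)/(t + 5)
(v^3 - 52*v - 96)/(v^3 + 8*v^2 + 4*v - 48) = (v^2 - 6*v - 16)/(v^2 + 2*v - 8)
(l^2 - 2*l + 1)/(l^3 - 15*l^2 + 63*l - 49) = (l - 1)/(l^2 - 14*l + 49)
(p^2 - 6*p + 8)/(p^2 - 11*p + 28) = (p - 2)/(p - 7)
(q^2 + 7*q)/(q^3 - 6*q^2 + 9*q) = (q + 7)/(q^2 - 6*q + 9)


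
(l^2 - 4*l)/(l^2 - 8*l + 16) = l/(l - 4)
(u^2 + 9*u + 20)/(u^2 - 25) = (u + 4)/(u - 5)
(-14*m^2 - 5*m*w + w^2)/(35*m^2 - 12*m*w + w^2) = (2*m + w)/(-5*m + w)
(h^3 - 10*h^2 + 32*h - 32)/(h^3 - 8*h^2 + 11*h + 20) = (h^2 - 6*h + 8)/(h^2 - 4*h - 5)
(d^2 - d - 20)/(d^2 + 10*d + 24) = (d - 5)/(d + 6)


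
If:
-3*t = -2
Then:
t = 2/3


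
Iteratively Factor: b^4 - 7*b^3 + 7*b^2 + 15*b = (b - 3)*(b^3 - 4*b^2 - 5*b) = (b - 5)*(b - 3)*(b^2 + b) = b*(b - 5)*(b - 3)*(b + 1)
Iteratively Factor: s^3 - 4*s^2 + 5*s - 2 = (s - 2)*(s^2 - 2*s + 1) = (s - 2)*(s - 1)*(s - 1)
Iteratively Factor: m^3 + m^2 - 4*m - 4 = (m + 1)*(m^2 - 4) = (m + 1)*(m + 2)*(m - 2)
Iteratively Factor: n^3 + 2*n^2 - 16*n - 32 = (n + 2)*(n^2 - 16) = (n + 2)*(n + 4)*(n - 4)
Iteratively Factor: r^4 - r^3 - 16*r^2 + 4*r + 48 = (r - 4)*(r^3 + 3*r^2 - 4*r - 12) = (r - 4)*(r - 2)*(r^2 + 5*r + 6) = (r - 4)*(r - 2)*(r + 3)*(r + 2)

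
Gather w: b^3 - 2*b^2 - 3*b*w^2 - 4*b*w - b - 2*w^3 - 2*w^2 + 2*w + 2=b^3 - 2*b^2 - b - 2*w^3 + w^2*(-3*b - 2) + w*(2 - 4*b) + 2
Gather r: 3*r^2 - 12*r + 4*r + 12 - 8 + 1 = 3*r^2 - 8*r + 5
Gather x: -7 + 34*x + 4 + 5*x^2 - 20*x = 5*x^2 + 14*x - 3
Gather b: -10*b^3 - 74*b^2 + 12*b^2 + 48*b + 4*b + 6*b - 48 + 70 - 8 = -10*b^3 - 62*b^2 + 58*b + 14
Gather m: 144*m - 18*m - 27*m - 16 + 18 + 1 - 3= 99*m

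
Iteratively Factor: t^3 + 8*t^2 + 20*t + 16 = (t + 2)*(t^2 + 6*t + 8) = (t + 2)*(t + 4)*(t + 2)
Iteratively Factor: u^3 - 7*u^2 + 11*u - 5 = (u - 1)*(u^2 - 6*u + 5) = (u - 1)^2*(u - 5)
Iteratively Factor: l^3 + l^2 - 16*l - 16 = (l - 4)*(l^2 + 5*l + 4) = (l - 4)*(l + 1)*(l + 4)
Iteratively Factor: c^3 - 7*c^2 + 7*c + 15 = (c - 3)*(c^2 - 4*c - 5) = (c - 3)*(c + 1)*(c - 5)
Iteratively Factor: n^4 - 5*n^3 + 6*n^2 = (n - 3)*(n^3 - 2*n^2) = n*(n - 3)*(n^2 - 2*n) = n^2*(n - 3)*(n - 2)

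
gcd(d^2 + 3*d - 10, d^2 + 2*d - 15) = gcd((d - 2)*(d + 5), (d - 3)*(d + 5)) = d + 5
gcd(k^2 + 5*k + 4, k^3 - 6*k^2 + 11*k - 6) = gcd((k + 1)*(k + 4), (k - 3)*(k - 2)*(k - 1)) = 1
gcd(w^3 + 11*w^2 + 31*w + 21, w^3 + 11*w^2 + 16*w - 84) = w + 7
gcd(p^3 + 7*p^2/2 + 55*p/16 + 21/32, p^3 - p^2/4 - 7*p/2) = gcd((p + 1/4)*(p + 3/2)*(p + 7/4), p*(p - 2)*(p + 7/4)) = p + 7/4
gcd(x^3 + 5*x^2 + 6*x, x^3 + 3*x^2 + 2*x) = x^2 + 2*x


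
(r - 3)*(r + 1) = r^2 - 2*r - 3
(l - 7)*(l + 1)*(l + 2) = l^3 - 4*l^2 - 19*l - 14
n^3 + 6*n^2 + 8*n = n*(n + 2)*(n + 4)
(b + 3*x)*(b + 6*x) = b^2 + 9*b*x + 18*x^2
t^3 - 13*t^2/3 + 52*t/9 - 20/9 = (t - 2)*(t - 5/3)*(t - 2/3)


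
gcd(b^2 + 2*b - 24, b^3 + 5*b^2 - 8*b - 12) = b + 6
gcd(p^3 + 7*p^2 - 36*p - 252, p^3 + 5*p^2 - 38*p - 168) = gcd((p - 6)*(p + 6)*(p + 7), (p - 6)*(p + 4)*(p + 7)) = p^2 + p - 42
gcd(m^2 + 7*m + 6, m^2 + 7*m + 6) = m^2 + 7*m + 6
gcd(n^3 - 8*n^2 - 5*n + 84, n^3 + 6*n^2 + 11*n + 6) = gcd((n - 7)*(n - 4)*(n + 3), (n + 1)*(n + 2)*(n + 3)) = n + 3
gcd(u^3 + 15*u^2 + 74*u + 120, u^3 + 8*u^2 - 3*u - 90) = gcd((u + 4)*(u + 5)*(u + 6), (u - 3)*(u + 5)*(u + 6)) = u^2 + 11*u + 30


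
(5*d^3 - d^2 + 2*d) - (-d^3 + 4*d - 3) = 6*d^3 - d^2 - 2*d + 3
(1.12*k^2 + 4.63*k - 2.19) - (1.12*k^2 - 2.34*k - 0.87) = 6.97*k - 1.32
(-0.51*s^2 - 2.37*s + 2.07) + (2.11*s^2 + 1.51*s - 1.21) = 1.6*s^2 - 0.86*s + 0.86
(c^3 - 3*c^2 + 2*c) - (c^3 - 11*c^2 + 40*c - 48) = 8*c^2 - 38*c + 48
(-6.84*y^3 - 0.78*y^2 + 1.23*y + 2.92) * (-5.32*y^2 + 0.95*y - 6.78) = 36.3888*y^5 - 2.3484*y^4 + 39.0906*y^3 - 9.0775*y^2 - 5.5654*y - 19.7976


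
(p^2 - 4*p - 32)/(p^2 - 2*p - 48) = (p + 4)/(p + 6)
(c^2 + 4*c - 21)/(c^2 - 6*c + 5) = (c^2 + 4*c - 21)/(c^2 - 6*c + 5)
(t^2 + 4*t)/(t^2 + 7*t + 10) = t*(t + 4)/(t^2 + 7*t + 10)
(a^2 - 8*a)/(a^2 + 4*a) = (a - 8)/(a + 4)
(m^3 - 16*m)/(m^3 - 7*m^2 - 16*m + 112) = m/(m - 7)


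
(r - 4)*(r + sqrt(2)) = r^2 - 4*r + sqrt(2)*r - 4*sqrt(2)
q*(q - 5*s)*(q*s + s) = q^3*s - 5*q^2*s^2 + q^2*s - 5*q*s^2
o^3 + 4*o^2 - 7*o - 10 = (o - 2)*(o + 1)*(o + 5)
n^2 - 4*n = n*(n - 4)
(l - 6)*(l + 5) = l^2 - l - 30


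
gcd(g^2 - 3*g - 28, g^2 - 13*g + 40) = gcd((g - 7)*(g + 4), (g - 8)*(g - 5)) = 1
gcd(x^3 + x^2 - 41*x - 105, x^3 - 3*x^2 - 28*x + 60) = x + 5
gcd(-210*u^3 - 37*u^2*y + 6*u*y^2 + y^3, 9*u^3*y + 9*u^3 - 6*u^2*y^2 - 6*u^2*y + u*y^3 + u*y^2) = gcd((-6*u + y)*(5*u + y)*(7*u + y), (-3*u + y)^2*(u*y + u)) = 1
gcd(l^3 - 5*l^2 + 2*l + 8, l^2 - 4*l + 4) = l - 2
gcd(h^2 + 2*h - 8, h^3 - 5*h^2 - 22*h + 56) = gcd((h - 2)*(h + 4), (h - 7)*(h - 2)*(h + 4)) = h^2 + 2*h - 8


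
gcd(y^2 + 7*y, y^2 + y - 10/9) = 1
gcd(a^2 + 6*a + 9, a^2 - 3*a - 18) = a + 3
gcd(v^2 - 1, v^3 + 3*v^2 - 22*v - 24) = v + 1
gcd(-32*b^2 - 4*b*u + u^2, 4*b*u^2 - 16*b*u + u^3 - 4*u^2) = 4*b + u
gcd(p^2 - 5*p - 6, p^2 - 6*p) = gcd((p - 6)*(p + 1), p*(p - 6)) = p - 6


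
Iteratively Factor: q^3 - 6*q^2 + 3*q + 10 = (q + 1)*(q^2 - 7*q + 10) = (q - 5)*(q + 1)*(q - 2)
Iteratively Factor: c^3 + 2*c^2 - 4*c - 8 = (c + 2)*(c^2 - 4) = (c - 2)*(c + 2)*(c + 2)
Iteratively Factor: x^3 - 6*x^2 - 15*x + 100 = (x - 5)*(x^2 - x - 20) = (x - 5)^2*(x + 4)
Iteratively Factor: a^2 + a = (a)*(a + 1)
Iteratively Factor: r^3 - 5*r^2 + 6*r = (r - 3)*(r^2 - 2*r) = (r - 3)*(r - 2)*(r)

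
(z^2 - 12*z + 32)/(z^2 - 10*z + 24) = (z - 8)/(z - 6)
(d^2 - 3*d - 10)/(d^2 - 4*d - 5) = (d + 2)/(d + 1)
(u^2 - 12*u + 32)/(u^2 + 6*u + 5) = (u^2 - 12*u + 32)/(u^2 + 6*u + 5)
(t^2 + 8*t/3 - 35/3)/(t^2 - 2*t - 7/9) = 3*(t + 5)/(3*t + 1)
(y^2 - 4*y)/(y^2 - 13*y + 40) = y*(y - 4)/(y^2 - 13*y + 40)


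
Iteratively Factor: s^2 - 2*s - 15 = (s - 5)*(s + 3)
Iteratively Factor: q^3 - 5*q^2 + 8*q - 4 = (q - 2)*(q^2 - 3*q + 2) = (q - 2)*(q - 1)*(q - 2)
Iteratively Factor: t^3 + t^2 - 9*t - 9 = (t + 3)*(t^2 - 2*t - 3) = (t - 3)*(t + 3)*(t + 1)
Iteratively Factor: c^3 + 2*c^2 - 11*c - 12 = (c + 1)*(c^2 + c - 12) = (c + 1)*(c + 4)*(c - 3)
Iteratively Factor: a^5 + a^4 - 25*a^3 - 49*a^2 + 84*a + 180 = (a + 3)*(a^4 - 2*a^3 - 19*a^2 + 8*a + 60) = (a - 2)*(a + 3)*(a^3 - 19*a - 30) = (a - 2)*(a + 2)*(a + 3)*(a^2 - 2*a - 15) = (a - 2)*(a + 2)*(a + 3)^2*(a - 5)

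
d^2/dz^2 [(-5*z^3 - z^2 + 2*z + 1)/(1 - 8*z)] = 2*(320*z^3 - 120*z^2 + 15*z - 79)/(512*z^3 - 192*z^2 + 24*z - 1)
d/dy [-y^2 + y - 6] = 1 - 2*y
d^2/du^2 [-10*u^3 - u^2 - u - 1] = -60*u - 2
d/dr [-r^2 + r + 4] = 1 - 2*r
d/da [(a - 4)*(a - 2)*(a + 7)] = 3*a^2 + 2*a - 34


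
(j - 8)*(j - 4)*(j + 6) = j^3 - 6*j^2 - 40*j + 192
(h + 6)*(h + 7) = h^2 + 13*h + 42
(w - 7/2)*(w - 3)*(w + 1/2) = w^3 - 6*w^2 + 29*w/4 + 21/4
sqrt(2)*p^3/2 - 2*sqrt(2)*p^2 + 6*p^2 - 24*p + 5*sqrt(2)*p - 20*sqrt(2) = (p - 4)*(p + 5*sqrt(2))*(sqrt(2)*p/2 + 1)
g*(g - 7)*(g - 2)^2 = g^4 - 11*g^3 + 32*g^2 - 28*g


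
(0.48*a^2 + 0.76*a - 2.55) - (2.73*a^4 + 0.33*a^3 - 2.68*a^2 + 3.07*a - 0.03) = -2.73*a^4 - 0.33*a^3 + 3.16*a^2 - 2.31*a - 2.52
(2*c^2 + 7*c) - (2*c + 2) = 2*c^2 + 5*c - 2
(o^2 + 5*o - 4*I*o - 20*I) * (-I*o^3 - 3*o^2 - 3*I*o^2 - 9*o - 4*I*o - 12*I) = -I*o^5 - 7*o^4 - 8*I*o^4 - 56*o^3 - 7*I*o^3 - 121*o^2 + 64*I*o^2 - 128*o + 120*I*o - 240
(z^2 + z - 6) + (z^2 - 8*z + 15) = 2*z^2 - 7*z + 9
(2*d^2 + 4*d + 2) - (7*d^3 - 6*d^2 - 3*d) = -7*d^3 + 8*d^2 + 7*d + 2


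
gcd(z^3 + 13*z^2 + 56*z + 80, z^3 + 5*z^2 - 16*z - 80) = z^2 + 9*z + 20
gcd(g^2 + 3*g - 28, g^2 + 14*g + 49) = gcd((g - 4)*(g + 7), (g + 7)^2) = g + 7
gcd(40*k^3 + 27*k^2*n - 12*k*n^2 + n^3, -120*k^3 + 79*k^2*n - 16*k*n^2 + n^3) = 40*k^2 - 13*k*n + n^2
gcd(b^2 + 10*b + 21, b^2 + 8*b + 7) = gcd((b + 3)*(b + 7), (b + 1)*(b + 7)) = b + 7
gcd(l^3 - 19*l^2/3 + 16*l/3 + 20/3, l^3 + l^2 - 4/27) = l + 2/3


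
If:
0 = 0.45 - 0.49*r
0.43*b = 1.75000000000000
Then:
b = 4.07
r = 0.92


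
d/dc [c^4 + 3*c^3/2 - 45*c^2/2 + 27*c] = 4*c^3 + 9*c^2/2 - 45*c + 27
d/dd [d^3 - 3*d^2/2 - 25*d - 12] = 3*d^2 - 3*d - 25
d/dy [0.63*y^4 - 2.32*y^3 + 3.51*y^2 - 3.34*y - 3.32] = 2.52*y^3 - 6.96*y^2 + 7.02*y - 3.34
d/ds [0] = 0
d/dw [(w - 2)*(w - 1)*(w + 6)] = 3*w^2 + 6*w - 16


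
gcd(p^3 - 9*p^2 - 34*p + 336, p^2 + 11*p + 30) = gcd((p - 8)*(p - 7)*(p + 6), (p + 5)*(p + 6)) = p + 6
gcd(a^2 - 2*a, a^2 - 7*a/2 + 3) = a - 2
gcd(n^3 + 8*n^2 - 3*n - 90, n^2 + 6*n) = n + 6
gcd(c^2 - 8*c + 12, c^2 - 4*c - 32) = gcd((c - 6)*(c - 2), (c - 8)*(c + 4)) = 1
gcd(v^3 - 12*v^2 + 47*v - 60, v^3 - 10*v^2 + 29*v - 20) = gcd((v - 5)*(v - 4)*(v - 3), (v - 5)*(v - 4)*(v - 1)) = v^2 - 9*v + 20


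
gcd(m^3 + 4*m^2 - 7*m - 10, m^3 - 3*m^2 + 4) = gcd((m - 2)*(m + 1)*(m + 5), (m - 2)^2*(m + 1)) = m^2 - m - 2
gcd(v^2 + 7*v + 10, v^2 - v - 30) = v + 5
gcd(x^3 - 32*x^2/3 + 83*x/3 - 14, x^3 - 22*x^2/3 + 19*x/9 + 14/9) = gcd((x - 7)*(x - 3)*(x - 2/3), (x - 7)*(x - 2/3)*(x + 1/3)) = x^2 - 23*x/3 + 14/3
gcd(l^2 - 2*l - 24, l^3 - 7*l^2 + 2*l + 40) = 1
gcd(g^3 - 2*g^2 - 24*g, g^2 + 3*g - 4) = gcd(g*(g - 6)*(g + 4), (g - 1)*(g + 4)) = g + 4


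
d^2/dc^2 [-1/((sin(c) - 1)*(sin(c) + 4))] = (4*sin(c)^3 + 13*sin(c)^2 + 32*sin(c) + 26)/((sin(c) - 1)^2*(sin(c) + 4)^3)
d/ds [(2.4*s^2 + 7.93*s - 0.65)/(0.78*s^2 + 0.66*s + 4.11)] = (-4.6014*s^2 + 20.742*s + 33.0213)/(0.6084*s^4 + 1.0296*s^3 + 6.8472*s^2 + 5.4252*s + 16.8921)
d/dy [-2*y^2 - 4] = -4*y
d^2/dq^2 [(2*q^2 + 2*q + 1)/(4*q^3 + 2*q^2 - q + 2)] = 2*(32*q^6 + 96*q^5 + 168*q^4 - 28*q^3 - 120*q^2 - 54*q + 9)/(64*q^9 + 96*q^8 + 56*q^6 + 96*q^5 - 18*q^4 + 23*q^3 + 30*q^2 - 12*q + 8)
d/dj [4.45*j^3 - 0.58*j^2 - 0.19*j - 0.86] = 13.35*j^2 - 1.16*j - 0.19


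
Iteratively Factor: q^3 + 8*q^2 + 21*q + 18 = (q + 3)*(q^2 + 5*q + 6) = (q + 2)*(q + 3)*(q + 3)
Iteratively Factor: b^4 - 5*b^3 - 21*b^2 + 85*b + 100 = (b - 5)*(b^3 - 21*b - 20) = (b - 5)*(b + 1)*(b^2 - b - 20) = (b - 5)*(b + 1)*(b + 4)*(b - 5)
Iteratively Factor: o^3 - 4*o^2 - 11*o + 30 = (o - 2)*(o^2 - 2*o - 15) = (o - 5)*(o - 2)*(o + 3)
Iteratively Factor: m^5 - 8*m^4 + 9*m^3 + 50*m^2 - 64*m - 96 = (m - 4)*(m^4 - 4*m^3 - 7*m^2 + 22*m + 24) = (m - 4)*(m + 2)*(m^3 - 6*m^2 + 5*m + 12) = (m - 4)^2*(m + 2)*(m^2 - 2*m - 3) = (m - 4)^2*(m - 3)*(m + 2)*(m + 1)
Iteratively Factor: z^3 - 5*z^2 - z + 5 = (z + 1)*(z^2 - 6*z + 5) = (z - 1)*(z + 1)*(z - 5)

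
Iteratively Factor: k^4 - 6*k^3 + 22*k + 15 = (k - 5)*(k^3 - k^2 - 5*k - 3) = (k - 5)*(k + 1)*(k^2 - 2*k - 3) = (k - 5)*(k - 3)*(k + 1)*(k + 1)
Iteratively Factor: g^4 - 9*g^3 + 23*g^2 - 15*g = (g - 5)*(g^3 - 4*g^2 + 3*g) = (g - 5)*(g - 3)*(g^2 - g) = g*(g - 5)*(g - 3)*(g - 1)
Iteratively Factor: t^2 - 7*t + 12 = (t - 4)*(t - 3)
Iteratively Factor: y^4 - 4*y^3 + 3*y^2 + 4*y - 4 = (y - 2)*(y^3 - 2*y^2 - y + 2) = (y - 2)^2*(y^2 - 1) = (y - 2)^2*(y - 1)*(y + 1)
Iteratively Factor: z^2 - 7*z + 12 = (z - 4)*(z - 3)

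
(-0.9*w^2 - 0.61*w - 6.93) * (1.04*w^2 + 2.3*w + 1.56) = -0.936*w^4 - 2.7044*w^3 - 10.0142*w^2 - 16.8906*w - 10.8108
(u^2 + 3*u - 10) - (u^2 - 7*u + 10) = 10*u - 20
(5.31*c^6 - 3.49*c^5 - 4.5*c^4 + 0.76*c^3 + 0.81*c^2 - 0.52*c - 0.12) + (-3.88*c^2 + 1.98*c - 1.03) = 5.31*c^6 - 3.49*c^5 - 4.5*c^4 + 0.76*c^3 - 3.07*c^2 + 1.46*c - 1.15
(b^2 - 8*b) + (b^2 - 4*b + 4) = 2*b^2 - 12*b + 4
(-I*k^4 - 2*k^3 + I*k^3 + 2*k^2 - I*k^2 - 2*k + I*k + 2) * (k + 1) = -I*k^5 - 2*k^4 + I*k + 2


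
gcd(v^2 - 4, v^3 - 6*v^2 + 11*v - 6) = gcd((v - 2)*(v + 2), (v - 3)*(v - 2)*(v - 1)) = v - 2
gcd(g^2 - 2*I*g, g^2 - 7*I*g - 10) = g - 2*I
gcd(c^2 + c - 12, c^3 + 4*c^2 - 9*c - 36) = c^2 + c - 12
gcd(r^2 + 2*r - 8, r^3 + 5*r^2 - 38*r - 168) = r + 4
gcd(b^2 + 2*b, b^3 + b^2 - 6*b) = b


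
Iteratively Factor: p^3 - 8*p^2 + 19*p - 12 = (p - 4)*(p^2 - 4*p + 3) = (p - 4)*(p - 1)*(p - 3)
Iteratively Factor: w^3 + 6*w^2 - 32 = (w + 4)*(w^2 + 2*w - 8) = (w - 2)*(w + 4)*(w + 4)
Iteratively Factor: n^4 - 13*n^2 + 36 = (n + 2)*(n^3 - 2*n^2 - 9*n + 18) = (n - 2)*(n + 2)*(n^2 - 9) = (n - 3)*(n - 2)*(n + 2)*(n + 3)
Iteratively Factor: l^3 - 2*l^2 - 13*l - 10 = (l - 5)*(l^2 + 3*l + 2) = (l - 5)*(l + 2)*(l + 1)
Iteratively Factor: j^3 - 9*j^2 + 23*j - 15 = (j - 3)*(j^2 - 6*j + 5) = (j - 5)*(j - 3)*(j - 1)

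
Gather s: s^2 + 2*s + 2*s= s^2 + 4*s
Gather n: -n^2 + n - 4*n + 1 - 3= -n^2 - 3*n - 2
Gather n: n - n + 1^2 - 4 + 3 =0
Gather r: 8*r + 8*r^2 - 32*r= 8*r^2 - 24*r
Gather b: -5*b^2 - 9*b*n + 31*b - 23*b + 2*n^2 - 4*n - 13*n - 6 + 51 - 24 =-5*b^2 + b*(8 - 9*n) + 2*n^2 - 17*n + 21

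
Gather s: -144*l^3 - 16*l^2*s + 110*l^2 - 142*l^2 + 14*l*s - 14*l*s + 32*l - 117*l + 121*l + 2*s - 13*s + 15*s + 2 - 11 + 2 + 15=-144*l^3 - 32*l^2 + 36*l + s*(4 - 16*l^2) + 8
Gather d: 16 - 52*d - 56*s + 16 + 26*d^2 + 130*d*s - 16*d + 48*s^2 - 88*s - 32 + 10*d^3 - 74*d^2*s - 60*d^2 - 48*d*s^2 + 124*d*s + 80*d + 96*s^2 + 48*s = 10*d^3 + d^2*(-74*s - 34) + d*(-48*s^2 + 254*s + 12) + 144*s^2 - 96*s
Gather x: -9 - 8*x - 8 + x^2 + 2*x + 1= x^2 - 6*x - 16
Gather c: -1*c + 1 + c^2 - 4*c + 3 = c^2 - 5*c + 4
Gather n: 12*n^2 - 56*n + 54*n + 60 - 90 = 12*n^2 - 2*n - 30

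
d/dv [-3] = 0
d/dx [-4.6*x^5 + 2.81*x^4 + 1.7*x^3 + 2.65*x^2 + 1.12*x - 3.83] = -23.0*x^4 + 11.24*x^3 + 5.1*x^2 + 5.3*x + 1.12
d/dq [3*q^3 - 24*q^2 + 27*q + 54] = 9*q^2 - 48*q + 27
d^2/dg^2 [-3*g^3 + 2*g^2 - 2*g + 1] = 4 - 18*g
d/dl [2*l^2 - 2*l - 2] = 4*l - 2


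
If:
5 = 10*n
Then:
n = 1/2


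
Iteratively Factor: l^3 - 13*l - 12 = (l - 4)*(l^2 + 4*l + 3) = (l - 4)*(l + 3)*(l + 1)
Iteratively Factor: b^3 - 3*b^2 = (b)*(b^2 - 3*b) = b*(b - 3)*(b)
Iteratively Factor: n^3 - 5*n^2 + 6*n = (n)*(n^2 - 5*n + 6) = n*(n - 3)*(n - 2)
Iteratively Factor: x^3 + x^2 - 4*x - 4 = (x + 2)*(x^2 - x - 2) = (x - 2)*(x + 2)*(x + 1)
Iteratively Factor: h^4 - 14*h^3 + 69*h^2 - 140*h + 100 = (h - 5)*(h^3 - 9*h^2 + 24*h - 20) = (h - 5)*(h - 2)*(h^2 - 7*h + 10) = (h - 5)*(h - 2)^2*(h - 5)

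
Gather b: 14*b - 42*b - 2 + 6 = 4 - 28*b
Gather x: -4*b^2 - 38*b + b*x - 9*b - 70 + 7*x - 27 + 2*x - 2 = -4*b^2 - 47*b + x*(b + 9) - 99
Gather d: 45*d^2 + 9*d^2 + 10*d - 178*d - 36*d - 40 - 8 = 54*d^2 - 204*d - 48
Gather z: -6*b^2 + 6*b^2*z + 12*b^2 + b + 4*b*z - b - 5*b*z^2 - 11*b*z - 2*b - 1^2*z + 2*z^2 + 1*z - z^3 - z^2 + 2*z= 6*b^2 - 2*b - z^3 + z^2*(1 - 5*b) + z*(6*b^2 - 7*b + 2)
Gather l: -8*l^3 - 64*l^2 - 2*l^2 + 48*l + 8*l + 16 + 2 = -8*l^3 - 66*l^2 + 56*l + 18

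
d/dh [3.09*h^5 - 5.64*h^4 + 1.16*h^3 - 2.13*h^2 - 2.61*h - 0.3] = 15.45*h^4 - 22.56*h^3 + 3.48*h^2 - 4.26*h - 2.61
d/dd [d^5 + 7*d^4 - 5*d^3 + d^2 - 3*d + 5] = 5*d^4 + 28*d^3 - 15*d^2 + 2*d - 3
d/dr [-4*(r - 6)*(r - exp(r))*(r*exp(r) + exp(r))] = 4*(-(1 - exp(r))*(r - 6)*(r + 1) - (r - 6)*(r + 2)*(r - exp(r)) - (r + 1)*(r - exp(r)))*exp(r)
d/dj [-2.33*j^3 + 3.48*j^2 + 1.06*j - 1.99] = -6.99*j^2 + 6.96*j + 1.06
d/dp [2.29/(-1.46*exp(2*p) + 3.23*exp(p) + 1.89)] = (6.6868*exp(p) - 7.3967)*exp(p)/(-1.46*exp(2*p) + 3.23*exp(p) + 1.89)^2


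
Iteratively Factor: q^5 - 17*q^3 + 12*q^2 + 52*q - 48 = (q - 2)*(q^4 + 2*q^3 - 13*q^2 - 14*q + 24) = (q - 2)*(q + 2)*(q^3 - 13*q + 12) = (q - 2)*(q - 1)*(q + 2)*(q^2 + q - 12) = (q - 2)*(q - 1)*(q + 2)*(q + 4)*(q - 3)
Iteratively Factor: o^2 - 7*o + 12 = (o - 3)*(o - 4)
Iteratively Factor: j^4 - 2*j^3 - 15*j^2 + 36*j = (j + 4)*(j^3 - 6*j^2 + 9*j) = j*(j + 4)*(j^2 - 6*j + 9) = j*(j - 3)*(j + 4)*(j - 3)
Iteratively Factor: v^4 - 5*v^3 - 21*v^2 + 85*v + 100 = (v - 5)*(v^3 - 21*v - 20) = (v - 5)^2*(v^2 + 5*v + 4) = (v - 5)^2*(v + 4)*(v + 1)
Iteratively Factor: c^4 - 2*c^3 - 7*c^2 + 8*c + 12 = (c - 2)*(c^3 - 7*c - 6) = (c - 2)*(c + 2)*(c^2 - 2*c - 3) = (c - 3)*(c - 2)*(c + 2)*(c + 1)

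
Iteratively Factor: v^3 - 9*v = (v)*(v^2 - 9) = v*(v + 3)*(v - 3)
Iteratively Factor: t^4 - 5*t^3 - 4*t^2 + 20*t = (t - 2)*(t^3 - 3*t^2 - 10*t) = t*(t - 2)*(t^2 - 3*t - 10) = t*(t - 5)*(t - 2)*(t + 2)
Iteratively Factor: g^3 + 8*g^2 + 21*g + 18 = (g + 3)*(g^2 + 5*g + 6) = (g + 3)^2*(g + 2)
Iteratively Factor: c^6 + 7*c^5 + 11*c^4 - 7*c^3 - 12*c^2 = (c + 3)*(c^5 + 4*c^4 - c^3 - 4*c^2) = (c + 3)*(c + 4)*(c^4 - c^2) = (c + 1)*(c + 3)*(c + 4)*(c^3 - c^2) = c*(c + 1)*(c + 3)*(c + 4)*(c^2 - c) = c^2*(c + 1)*(c + 3)*(c + 4)*(c - 1)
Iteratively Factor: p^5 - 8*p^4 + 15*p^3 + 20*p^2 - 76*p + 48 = (p - 3)*(p^4 - 5*p^3 + 20*p - 16) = (p - 3)*(p + 2)*(p^3 - 7*p^2 + 14*p - 8) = (p - 3)*(p - 2)*(p + 2)*(p^2 - 5*p + 4) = (p - 3)*(p - 2)*(p - 1)*(p + 2)*(p - 4)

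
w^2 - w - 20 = (w - 5)*(w + 4)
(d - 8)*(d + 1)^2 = d^3 - 6*d^2 - 15*d - 8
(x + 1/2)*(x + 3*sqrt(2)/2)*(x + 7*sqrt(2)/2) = x^3 + x^2/2 + 5*sqrt(2)*x^2 + 5*sqrt(2)*x/2 + 21*x/2 + 21/4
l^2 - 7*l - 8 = (l - 8)*(l + 1)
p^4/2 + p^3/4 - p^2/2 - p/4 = p*(p/2 + 1/4)*(p - 1)*(p + 1)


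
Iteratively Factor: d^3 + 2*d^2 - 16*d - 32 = (d + 2)*(d^2 - 16) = (d + 2)*(d + 4)*(d - 4)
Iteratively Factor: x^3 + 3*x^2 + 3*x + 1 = (x + 1)*(x^2 + 2*x + 1) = (x + 1)^2*(x + 1)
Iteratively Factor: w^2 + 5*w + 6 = (w + 2)*(w + 3)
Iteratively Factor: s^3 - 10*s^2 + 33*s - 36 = (s - 4)*(s^2 - 6*s + 9) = (s - 4)*(s - 3)*(s - 3)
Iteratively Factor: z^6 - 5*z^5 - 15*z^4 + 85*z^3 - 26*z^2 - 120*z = (z)*(z^5 - 5*z^4 - 15*z^3 + 85*z^2 - 26*z - 120) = z*(z - 2)*(z^4 - 3*z^3 - 21*z^2 + 43*z + 60) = z*(z - 2)*(z + 4)*(z^3 - 7*z^2 + 7*z + 15) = z*(z - 3)*(z - 2)*(z + 4)*(z^2 - 4*z - 5) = z*(z - 5)*(z - 3)*(z - 2)*(z + 4)*(z + 1)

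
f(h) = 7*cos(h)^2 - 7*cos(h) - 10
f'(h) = -14*sin(h)*cos(h) + 7*sin(h)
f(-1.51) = -10.40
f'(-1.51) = -6.14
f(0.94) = -11.69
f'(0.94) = -1.02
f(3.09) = 3.97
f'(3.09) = 1.08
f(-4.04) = -2.92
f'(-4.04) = 12.30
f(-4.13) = -4.03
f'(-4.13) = 12.28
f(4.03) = -2.80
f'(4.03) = -12.28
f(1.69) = -9.07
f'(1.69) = 8.60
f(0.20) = -10.14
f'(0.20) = -1.34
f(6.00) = -10.27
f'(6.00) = 1.80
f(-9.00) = 2.19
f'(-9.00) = -8.14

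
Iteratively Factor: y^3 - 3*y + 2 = (y - 1)*(y^2 + y - 2) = (y - 1)*(y + 2)*(y - 1)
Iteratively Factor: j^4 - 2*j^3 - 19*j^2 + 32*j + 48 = (j - 3)*(j^3 + j^2 - 16*j - 16) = (j - 3)*(j + 1)*(j^2 - 16) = (j - 3)*(j + 1)*(j + 4)*(j - 4)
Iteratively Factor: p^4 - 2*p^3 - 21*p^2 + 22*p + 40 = (p + 1)*(p^3 - 3*p^2 - 18*p + 40) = (p + 1)*(p + 4)*(p^2 - 7*p + 10) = (p - 5)*(p + 1)*(p + 4)*(p - 2)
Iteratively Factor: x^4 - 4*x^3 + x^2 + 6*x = (x - 3)*(x^3 - x^2 - 2*x) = (x - 3)*(x - 2)*(x^2 + x) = x*(x - 3)*(x - 2)*(x + 1)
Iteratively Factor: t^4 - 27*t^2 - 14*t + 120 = (t - 5)*(t^3 + 5*t^2 - 2*t - 24) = (t - 5)*(t - 2)*(t^2 + 7*t + 12) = (t - 5)*(t - 2)*(t + 4)*(t + 3)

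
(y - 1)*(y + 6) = y^2 + 5*y - 6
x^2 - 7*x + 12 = (x - 4)*(x - 3)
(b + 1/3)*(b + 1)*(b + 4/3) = b^3 + 8*b^2/3 + 19*b/9 + 4/9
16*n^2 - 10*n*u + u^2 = (-8*n + u)*(-2*n + u)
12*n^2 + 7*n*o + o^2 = (3*n + o)*(4*n + o)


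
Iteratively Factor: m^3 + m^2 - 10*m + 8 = (m - 1)*(m^2 + 2*m - 8) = (m - 2)*(m - 1)*(m + 4)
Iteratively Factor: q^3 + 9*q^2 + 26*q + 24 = (q + 2)*(q^2 + 7*q + 12) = (q + 2)*(q + 3)*(q + 4)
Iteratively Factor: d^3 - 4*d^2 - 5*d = (d)*(d^2 - 4*d - 5) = d*(d - 5)*(d + 1)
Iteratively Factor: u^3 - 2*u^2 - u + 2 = (u - 2)*(u^2 - 1) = (u - 2)*(u - 1)*(u + 1)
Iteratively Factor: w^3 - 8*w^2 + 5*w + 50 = (w - 5)*(w^2 - 3*w - 10) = (w - 5)^2*(w + 2)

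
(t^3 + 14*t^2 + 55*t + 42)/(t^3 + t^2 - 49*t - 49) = (t + 6)/(t - 7)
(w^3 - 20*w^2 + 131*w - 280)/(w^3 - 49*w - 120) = (w^2 - 12*w + 35)/(w^2 + 8*w + 15)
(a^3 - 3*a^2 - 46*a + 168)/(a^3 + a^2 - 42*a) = (a - 4)/a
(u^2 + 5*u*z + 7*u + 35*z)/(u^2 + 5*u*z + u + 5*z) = (u + 7)/(u + 1)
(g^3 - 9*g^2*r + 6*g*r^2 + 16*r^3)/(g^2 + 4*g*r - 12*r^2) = (g^2 - 7*g*r - 8*r^2)/(g + 6*r)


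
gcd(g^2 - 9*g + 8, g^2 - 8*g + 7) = g - 1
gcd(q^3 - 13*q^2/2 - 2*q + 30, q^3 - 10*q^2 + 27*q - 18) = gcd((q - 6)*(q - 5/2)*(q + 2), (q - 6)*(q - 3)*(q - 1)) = q - 6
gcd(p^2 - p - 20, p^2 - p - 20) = p^2 - p - 20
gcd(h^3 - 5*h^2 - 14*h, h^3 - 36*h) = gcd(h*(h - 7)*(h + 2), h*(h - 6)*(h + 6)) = h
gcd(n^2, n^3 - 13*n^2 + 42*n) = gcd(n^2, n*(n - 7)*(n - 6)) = n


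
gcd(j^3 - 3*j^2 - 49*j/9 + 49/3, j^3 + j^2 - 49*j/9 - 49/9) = j^2 - 49/9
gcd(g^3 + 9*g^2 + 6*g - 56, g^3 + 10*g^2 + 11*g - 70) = g^2 + 5*g - 14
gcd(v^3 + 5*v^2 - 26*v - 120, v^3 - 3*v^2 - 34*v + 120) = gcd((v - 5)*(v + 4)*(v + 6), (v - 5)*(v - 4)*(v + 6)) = v^2 + v - 30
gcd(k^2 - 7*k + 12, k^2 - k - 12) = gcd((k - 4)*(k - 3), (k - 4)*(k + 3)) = k - 4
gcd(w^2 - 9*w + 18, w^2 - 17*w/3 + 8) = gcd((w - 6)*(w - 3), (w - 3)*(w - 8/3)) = w - 3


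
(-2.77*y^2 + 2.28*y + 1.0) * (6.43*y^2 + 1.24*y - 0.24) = -17.8111*y^4 + 11.2256*y^3 + 9.922*y^2 + 0.6928*y - 0.24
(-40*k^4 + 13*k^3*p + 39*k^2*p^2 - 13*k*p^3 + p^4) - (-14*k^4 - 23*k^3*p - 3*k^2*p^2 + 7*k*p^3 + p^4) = -26*k^4 + 36*k^3*p + 42*k^2*p^2 - 20*k*p^3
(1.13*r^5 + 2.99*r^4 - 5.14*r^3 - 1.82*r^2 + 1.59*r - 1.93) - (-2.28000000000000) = 1.13*r^5 + 2.99*r^4 - 5.14*r^3 - 1.82*r^2 + 1.59*r + 0.35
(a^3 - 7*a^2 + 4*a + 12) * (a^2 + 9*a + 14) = a^5 + 2*a^4 - 45*a^3 - 50*a^2 + 164*a + 168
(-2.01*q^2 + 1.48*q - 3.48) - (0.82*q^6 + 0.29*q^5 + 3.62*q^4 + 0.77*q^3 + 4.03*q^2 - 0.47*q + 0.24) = -0.82*q^6 - 0.29*q^5 - 3.62*q^4 - 0.77*q^3 - 6.04*q^2 + 1.95*q - 3.72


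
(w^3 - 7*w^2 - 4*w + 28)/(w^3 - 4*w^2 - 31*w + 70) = (w + 2)/(w + 5)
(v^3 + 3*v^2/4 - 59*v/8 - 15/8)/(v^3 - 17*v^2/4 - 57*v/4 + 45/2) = (8*v^2 - 18*v - 5)/(2*(4*v^2 - 29*v + 30))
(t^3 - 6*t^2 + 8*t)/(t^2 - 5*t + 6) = t*(t - 4)/(t - 3)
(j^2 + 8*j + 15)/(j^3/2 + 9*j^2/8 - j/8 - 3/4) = 8*(j^2 + 8*j + 15)/(4*j^3 + 9*j^2 - j - 6)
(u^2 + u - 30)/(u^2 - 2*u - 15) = (u + 6)/(u + 3)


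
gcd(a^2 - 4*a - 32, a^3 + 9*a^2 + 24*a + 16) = a + 4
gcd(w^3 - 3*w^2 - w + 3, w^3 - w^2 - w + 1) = w^2 - 1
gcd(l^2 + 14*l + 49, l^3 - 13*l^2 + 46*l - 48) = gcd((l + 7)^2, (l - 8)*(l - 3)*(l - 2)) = 1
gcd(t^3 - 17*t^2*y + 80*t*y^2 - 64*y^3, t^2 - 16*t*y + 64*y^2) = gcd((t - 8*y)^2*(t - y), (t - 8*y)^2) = t^2 - 16*t*y + 64*y^2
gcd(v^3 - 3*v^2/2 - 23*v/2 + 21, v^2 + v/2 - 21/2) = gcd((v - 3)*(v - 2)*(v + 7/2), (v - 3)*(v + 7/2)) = v^2 + v/2 - 21/2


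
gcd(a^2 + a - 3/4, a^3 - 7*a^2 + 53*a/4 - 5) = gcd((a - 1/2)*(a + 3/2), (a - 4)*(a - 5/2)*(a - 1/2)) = a - 1/2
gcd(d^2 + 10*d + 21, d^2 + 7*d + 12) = d + 3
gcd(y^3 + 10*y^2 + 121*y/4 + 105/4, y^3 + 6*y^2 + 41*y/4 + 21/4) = y^2 + 5*y + 21/4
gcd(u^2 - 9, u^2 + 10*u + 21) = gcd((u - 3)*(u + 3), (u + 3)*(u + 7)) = u + 3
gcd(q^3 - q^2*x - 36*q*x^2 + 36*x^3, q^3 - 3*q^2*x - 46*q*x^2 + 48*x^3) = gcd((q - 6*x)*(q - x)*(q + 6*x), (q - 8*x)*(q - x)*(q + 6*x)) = -q^2 - 5*q*x + 6*x^2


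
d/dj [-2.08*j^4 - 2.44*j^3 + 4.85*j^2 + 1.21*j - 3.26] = -8.32*j^3 - 7.32*j^2 + 9.7*j + 1.21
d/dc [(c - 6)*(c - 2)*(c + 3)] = 3*c^2 - 10*c - 12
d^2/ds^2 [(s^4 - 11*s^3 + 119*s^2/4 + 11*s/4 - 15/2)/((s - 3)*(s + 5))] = (4*s^6 + 24*s^5 - 132*s^4 - 2023*s^3 + 14625*s^2 - 29385*s + 26535)/(2*(s^6 + 6*s^5 - 33*s^4 - 172*s^3 + 495*s^2 + 1350*s - 3375))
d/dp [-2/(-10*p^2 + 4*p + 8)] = 2*(1 - 5*p)/(-5*p^2 + 2*p + 4)^2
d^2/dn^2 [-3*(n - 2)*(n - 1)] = -6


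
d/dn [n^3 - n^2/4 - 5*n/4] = 3*n^2 - n/2 - 5/4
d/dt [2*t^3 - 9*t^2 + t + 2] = 6*t^2 - 18*t + 1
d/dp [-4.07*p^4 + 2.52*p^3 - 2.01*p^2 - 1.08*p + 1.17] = -16.28*p^3 + 7.56*p^2 - 4.02*p - 1.08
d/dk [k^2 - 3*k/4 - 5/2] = 2*k - 3/4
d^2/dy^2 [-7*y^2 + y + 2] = -14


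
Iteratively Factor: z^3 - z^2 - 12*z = (z - 4)*(z^2 + 3*z) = (z - 4)*(z + 3)*(z)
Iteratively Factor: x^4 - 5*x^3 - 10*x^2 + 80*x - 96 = (x + 4)*(x^3 - 9*x^2 + 26*x - 24) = (x - 2)*(x + 4)*(x^2 - 7*x + 12) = (x - 4)*(x - 2)*(x + 4)*(x - 3)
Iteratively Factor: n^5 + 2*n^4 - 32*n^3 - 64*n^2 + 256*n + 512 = (n - 4)*(n^4 + 6*n^3 - 8*n^2 - 96*n - 128) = (n - 4)*(n + 4)*(n^3 + 2*n^2 - 16*n - 32) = (n - 4)*(n + 4)^2*(n^2 - 2*n - 8) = (n - 4)*(n + 2)*(n + 4)^2*(n - 4)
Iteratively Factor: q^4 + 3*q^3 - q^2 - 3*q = (q + 3)*(q^3 - q) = (q - 1)*(q + 3)*(q^2 + q) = q*(q - 1)*(q + 3)*(q + 1)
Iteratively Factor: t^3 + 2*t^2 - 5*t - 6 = (t - 2)*(t^2 + 4*t + 3) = (t - 2)*(t + 3)*(t + 1)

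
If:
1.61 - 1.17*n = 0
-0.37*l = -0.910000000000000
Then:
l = 2.46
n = 1.38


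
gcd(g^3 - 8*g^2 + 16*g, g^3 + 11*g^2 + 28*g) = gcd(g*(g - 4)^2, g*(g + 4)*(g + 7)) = g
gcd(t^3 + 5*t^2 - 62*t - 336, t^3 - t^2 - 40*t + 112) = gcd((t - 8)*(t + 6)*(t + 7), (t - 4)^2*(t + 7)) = t + 7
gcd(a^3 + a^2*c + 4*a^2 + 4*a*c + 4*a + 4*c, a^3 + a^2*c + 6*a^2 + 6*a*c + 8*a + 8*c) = a^2 + a*c + 2*a + 2*c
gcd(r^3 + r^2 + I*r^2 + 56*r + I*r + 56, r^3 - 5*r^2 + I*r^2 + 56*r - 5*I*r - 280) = r^2 + I*r + 56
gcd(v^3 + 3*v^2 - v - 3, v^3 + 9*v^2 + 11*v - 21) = v^2 + 2*v - 3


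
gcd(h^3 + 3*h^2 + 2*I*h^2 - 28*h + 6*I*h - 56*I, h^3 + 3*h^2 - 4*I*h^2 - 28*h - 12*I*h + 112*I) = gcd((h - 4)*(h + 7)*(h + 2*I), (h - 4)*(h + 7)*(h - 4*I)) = h^2 + 3*h - 28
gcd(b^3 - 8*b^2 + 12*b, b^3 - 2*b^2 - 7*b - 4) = 1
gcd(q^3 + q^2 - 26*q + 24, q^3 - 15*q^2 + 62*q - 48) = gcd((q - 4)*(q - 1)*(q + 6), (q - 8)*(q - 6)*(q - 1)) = q - 1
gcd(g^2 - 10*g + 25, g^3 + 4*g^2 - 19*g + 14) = 1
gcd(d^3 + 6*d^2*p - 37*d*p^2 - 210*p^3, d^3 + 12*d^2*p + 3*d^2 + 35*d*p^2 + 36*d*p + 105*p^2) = d^2 + 12*d*p + 35*p^2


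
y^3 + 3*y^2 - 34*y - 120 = (y - 6)*(y + 4)*(y + 5)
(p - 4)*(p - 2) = p^2 - 6*p + 8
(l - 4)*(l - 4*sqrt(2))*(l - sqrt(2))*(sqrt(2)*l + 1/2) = sqrt(2)*l^4 - 19*l^3/2 - 4*sqrt(2)*l^3 + 11*sqrt(2)*l^2/2 + 38*l^2 - 22*sqrt(2)*l + 4*l - 16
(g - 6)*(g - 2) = g^2 - 8*g + 12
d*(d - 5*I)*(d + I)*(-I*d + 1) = -I*d^4 - 3*d^3 - 9*I*d^2 + 5*d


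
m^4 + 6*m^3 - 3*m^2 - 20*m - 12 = (m - 2)*(m + 1)^2*(m + 6)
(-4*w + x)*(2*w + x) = -8*w^2 - 2*w*x + x^2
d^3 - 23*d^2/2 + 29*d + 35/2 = (d - 7)*(d - 5)*(d + 1/2)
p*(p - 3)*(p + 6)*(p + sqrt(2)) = p^4 + sqrt(2)*p^3 + 3*p^3 - 18*p^2 + 3*sqrt(2)*p^2 - 18*sqrt(2)*p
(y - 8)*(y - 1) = y^2 - 9*y + 8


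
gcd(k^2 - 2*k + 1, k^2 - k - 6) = 1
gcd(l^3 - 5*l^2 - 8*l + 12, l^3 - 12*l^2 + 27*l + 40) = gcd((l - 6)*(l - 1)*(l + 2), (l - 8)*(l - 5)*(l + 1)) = 1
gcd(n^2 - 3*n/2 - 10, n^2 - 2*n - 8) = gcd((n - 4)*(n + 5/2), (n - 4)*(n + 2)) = n - 4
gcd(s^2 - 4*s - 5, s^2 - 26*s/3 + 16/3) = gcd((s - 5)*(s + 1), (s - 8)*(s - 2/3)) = 1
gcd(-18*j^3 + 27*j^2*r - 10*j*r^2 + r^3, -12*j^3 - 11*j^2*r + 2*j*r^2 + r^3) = -3*j + r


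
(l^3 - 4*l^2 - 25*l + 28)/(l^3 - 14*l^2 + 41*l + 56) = (l^2 + 3*l - 4)/(l^2 - 7*l - 8)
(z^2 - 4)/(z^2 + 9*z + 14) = (z - 2)/(z + 7)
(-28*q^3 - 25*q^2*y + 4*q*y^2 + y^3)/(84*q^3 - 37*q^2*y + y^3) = (q + y)/(-3*q + y)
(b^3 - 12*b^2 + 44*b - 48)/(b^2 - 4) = (b^2 - 10*b + 24)/(b + 2)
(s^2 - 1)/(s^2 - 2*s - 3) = (s - 1)/(s - 3)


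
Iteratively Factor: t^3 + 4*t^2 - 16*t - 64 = (t + 4)*(t^2 - 16) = (t - 4)*(t + 4)*(t + 4)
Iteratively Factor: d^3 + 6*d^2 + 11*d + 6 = (d + 3)*(d^2 + 3*d + 2) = (d + 1)*(d + 3)*(d + 2)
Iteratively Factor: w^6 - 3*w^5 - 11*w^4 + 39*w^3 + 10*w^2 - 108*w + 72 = (w - 3)*(w^5 - 11*w^3 + 6*w^2 + 28*w - 24) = (w - 3)*(w - 1)*(w^4 + w^3 - 10*w^2 - 4*w + 24) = (w - 3)*(w - 1)*(w + 2)*(w^3 - w^2 - 8*w + 12) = (w - 3)*(w - 2)*(w - 1)*(w + 2)*(w^2 + w - 6) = (w - 3)*(w - 2)^2*(w - 1)*(w + 2)*(w + 3)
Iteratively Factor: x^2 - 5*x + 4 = (x - 4)*(x - 1)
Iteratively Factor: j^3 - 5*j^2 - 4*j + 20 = (j + 2)*(j^2 - 7*j + 10) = (j - 5)*(j + 2)*(j - 2)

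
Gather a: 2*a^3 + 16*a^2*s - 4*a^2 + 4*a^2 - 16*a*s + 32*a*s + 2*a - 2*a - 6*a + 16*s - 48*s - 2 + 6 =2*a^3 + 16*a^2*s + a*(16*s - 6) - 32*s + 4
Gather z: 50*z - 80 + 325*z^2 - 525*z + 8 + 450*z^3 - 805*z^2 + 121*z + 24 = 450*z^3 - 480*z^2 - 354*z - 48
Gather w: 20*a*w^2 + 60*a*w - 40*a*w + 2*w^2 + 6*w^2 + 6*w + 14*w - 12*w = w^2*(20*a + 8) + w*(20*a + 8)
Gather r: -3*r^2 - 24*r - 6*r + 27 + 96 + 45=-3*r^2 - 30*r + 168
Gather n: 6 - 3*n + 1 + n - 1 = 6 - 2*n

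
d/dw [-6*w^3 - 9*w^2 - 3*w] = -18*w^2 - 18*w - 3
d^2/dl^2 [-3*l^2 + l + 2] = -6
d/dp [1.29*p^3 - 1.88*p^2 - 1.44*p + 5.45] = 3.87*p^2 - 3.76*p - 1.44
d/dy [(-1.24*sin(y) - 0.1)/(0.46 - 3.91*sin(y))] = -0.9614*cos(y)/(3.91*sin(y) - 0.46)^2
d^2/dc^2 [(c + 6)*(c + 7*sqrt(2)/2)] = 2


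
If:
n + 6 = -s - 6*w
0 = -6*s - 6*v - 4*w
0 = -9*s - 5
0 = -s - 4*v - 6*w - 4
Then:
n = 214/45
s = -5/9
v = 76/45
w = -17/10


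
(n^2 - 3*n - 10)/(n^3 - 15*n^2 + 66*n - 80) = (n + 2)/(n^2 - 10*n + 16)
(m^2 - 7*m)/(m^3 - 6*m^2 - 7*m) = 1/(m + 1)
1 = 1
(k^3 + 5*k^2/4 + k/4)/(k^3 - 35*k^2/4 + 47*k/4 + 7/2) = k*(k + 1)/(k^2 - 9*k + 14)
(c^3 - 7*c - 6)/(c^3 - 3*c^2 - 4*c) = (c^2 - c - 6)/(c*(c - 4))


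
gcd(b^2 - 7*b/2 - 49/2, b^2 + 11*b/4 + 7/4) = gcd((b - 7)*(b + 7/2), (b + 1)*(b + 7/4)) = 1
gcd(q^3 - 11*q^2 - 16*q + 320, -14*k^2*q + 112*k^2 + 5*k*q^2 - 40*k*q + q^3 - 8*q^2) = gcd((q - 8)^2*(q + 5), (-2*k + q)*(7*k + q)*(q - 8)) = q - 8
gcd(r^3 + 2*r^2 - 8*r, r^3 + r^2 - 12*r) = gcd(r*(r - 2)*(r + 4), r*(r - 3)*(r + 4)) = r^2 + 4*r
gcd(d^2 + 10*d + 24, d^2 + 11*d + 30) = d + 6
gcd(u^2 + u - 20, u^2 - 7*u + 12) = u - 4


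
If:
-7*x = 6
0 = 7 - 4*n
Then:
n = 7/4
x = -6/7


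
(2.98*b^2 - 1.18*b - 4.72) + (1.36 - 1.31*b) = 2.98*b^2 - 2.49*b - 3.36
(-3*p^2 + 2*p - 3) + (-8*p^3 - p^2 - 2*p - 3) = -8*p^3 - 4*p^2 - 6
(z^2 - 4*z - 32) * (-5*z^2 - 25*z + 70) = -5*z^4 - 5*z^3 + 330*z^2 + 520*z - 2240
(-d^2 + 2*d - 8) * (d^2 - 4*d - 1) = -d^4 + 6*d^3 - 15*d^2 + 30*d + 8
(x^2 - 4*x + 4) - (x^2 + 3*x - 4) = 8 - 7*x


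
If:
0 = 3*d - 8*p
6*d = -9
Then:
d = -3/2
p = -9/16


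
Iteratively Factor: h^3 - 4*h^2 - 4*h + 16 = (h - 4)*(h^2 - 4) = (h - 4)*(h + 2)*(h - 2)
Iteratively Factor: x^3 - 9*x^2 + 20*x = (x - 5)*(x^2 - 4*x) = (x - 5)*(x - 4)*(x)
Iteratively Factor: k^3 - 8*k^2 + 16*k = (k)*(k^2 - 8*k + 16) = k*(k - 4)*(k - 4)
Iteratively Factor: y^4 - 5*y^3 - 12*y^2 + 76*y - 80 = (y - 2)*(y^3 - 3*y^2 - 18*y + 40) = (y - 2)^2*(y^2 - y - 20) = (y - 5)*(y - 2)^2*(y + 4)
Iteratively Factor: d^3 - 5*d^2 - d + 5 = (d + 1)*(d^2 - 6*d + 5) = (d - 1)*(d + 1)*(d - 5)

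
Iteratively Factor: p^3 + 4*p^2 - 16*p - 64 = (p + 4)*(p^2 - 16) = (p - 4)*(p + 4)*(p + 4)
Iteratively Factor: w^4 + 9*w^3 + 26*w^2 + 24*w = (w)*(w^3 + 9*w^2 + 26*w + 24) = w*(w + 2)*(w^2 + 7*w + 12) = w*(w + 2)*(w + 4)*(w + 3)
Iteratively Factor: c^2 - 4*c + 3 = (c - 1)*(c - 3)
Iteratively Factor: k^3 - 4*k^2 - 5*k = (k + 1)*(k^2 - 5*k) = (k - 5)*(k + 1)*(k)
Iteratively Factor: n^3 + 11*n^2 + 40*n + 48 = (n + 4)*(n^2 + 7*n + 12) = (n + 4)^2*(n + 3)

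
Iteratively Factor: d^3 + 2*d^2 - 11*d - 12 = (d + 4)*(d^2 - 2*d - 3) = (d + 1)*(d + 4)*(d - 3)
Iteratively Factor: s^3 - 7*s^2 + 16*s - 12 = (s - 2)*(s^2 - 5*s + 6) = (s - 3)*(s - 2)*(s - 2)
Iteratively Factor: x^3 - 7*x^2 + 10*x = (x - 2)*(x^2 - 5*x) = x*(x - 2)*(x - 5)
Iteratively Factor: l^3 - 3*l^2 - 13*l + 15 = (l + 3)*(l^2 - 6*l + 5) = (l - 5)*(l + 3)*(l - 1)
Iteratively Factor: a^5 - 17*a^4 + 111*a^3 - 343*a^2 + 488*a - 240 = (a - 5)*(a^4 - 12*a^3 + 51*a^2 - 88*a + 48) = (a - 5)*(a - 3)*(a^3 - 9*a^2 + 24*a - 16) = (a - 5)*(a - 3)*(a - 1)*(a^2 - 8*a + 16) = (a - 5)*(a - 4)*(a - 3)*(a - 1)*(a - 4)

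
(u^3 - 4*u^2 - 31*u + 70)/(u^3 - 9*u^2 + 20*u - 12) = (u^2 - 2*u - 35)/(u^2 - 7*u + 6)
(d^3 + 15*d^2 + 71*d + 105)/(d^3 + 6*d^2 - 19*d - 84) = (d + 5)/(d - 4)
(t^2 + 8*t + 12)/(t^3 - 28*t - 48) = (t + 6)/(t^2 - 2*t - 24)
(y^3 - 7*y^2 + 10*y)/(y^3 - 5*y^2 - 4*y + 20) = y/(y + 2)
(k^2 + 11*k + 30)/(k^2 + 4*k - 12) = (k + 5)/(k - 2)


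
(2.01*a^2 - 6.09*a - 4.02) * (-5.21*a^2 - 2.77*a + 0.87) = -10.4721*a^4 + 26.1612*a^3 + 39.5622*a^2 + 5.8371*a - 3.4974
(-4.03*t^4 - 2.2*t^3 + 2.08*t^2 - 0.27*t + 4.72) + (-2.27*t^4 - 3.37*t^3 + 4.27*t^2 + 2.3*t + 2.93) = -6.3*t^4 - 5.57*t^3 + 6.35*t^2 + 2.03*t + 7.65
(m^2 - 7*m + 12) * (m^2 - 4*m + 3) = m^4 - 11*m^3 + 43*m^2 - 69*m + 36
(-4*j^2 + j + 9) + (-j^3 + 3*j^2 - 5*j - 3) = -j^3 - j^2 - 4*j + 6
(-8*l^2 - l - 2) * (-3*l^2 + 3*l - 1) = 24*l^4 - 21*l^3 + 11*l^2 - 5*l + 2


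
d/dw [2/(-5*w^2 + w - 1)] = 2*(10*w - 1)/(5*w^2 - w + 1)^2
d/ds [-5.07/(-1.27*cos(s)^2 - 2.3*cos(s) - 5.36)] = (12.8778*cos(s) + 11.661)*sin(s)/(1.27*cos(s)^2 + 2.3*cos(s) + 5.36)^2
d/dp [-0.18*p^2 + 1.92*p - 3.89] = 1.92 - 0.36*p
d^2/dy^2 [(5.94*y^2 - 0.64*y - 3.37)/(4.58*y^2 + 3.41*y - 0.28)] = (-212.389256*y^3 - 378.438072*y^2 - 320.716332*y - 87.307522)/(96.071912*y^6 + 214.588572*y^5 + 142.149918*y^4 + 13.413917*y^3 - 8.690388*y^2 + 0.802032*y - 0.021952)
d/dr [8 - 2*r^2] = -4*r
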